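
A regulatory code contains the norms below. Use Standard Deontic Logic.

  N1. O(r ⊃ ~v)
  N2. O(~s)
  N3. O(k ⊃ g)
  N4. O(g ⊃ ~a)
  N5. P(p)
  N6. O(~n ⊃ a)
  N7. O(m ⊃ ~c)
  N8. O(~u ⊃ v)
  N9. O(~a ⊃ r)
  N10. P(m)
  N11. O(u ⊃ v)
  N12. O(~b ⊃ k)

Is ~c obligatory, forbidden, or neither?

Premise 7 is O(m ⊃ ~c), but O(m) is not derivable from the premises (the permission P(m) asserts only ~O(~m), not O(m)), so it does not yield O(~c).
No premise or chain of K-axiom applications forces O(~c), and none forces O(c). So ~c is neither obligatory nor forbidden under these norms.

Neither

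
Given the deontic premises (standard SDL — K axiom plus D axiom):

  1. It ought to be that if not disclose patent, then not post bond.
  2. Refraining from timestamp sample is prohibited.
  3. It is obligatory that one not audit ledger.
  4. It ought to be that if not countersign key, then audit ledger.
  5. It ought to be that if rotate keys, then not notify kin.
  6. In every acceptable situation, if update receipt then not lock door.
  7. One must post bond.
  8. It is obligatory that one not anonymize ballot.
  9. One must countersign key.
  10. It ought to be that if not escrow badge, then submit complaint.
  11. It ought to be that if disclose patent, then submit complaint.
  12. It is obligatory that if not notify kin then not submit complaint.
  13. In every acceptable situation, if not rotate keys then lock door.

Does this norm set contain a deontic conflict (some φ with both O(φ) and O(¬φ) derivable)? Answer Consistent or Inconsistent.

Premise 4 is O(¬countersign_key → audit_ledger), but O(¬countersign_key) is not derivable from the premises, so it does not yield O(audit_ledger).
So O(audit_ledger) is not derivable, and the apparent clash with O(¬audit_ledger) does not arise.
A world satisfying every obligation exists (e.g. anonymize_ballot=false, audit_ledger=false, countersign_key=true, disclose_patent=true, escrow_badge=false, lock_door=true, notify_kin=true, post_bond=true, rotate_keys=false, submit_complaint=true, timestamp_sample=true, update_receipt=false); no atom is both obligatory and forbidden, so the set is consistent.

Consistent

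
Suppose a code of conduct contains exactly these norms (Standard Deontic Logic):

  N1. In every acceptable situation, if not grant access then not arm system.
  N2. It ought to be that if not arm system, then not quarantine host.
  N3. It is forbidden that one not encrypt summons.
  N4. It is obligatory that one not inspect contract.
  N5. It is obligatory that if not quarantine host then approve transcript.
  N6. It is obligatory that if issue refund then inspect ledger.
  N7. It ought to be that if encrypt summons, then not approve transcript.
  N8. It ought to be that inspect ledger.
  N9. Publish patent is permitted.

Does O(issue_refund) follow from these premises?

No

Premise 6 is O(issue_refund → inspect_ledger); even if O(inspect_ledger) held, inferring O(issue_refund) would be affirming the consequent — invalid.
No other premise forces O(issue_refund). An ideal world satisfying every premise can still have issue_refund false, so O(issue_refund) is not derivable.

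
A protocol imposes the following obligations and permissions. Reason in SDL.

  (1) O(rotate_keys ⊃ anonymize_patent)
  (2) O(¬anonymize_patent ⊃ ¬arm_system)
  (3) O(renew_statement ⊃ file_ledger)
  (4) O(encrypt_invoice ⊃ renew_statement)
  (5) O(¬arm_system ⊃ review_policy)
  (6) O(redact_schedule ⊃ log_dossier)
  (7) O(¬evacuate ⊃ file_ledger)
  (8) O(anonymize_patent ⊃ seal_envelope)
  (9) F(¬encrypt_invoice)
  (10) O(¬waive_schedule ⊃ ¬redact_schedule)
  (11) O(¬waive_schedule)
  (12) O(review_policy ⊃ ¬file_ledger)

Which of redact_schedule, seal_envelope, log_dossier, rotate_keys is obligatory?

seal_envelope

F(¬encrypt_invoice) at premise 9 means O(encrypt_invoice).
With premise 4, O(encrypt_invoice ⊃ renew_statement), the K-axiom yields O(renew_statement).
Premise 3 is O(renew_statement ⊃ file_ledger); since O(renew_statement), deontic closure gives O(file_ledger).
Premise 12, O(review_policy ⊃ ¬file_ledger), contraposes to O(file_ledger ⊃ ¬review_policy); with O(file_ledger) we get O(¬review_policy).
Premise 5, O(¬arm_system ⊃ review_policy), contraposes to O(¬review_policy ⊃ arm_system); with O(¬review_policy) we get O(arm_system).
The contrapositive of premise 2 (O(¬anonymize_patent ⊃ ¬arm_system)) is O(arm_system ⊃ anonymize_patent), and O(arm_system) is already established, so O(anonymize_patent).
Premise 8 is O(anonymize_patent ⊃ seal_envelope); since O(anonymize_patent), deontic closure gives O(seal_envelope).
So O(seal_envelope) holds — seal_envelope is obligatory. None of the other listed options is made obligatory by any chain of premises.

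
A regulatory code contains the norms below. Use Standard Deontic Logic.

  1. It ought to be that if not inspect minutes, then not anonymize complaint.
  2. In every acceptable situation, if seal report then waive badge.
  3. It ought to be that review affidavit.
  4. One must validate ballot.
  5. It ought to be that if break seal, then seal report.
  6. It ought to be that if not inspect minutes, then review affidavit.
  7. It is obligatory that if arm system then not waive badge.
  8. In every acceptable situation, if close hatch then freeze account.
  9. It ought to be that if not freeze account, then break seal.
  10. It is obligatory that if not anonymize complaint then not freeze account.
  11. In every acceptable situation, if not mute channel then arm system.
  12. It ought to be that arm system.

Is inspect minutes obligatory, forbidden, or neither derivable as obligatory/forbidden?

From premise 12 we have O(arm_system).
Applying K to premise 7 (O(arm_system → ¬waive_badge)) and O(arm_system) yields O(¬waive_badge).
Premise 2, O(seal_report → waive_badge), contraposes to O(¬waive_badge → ¬seal_report); with O(¬waive_badge) we get O(¬seal_report).
Premise 5 is O(break_seal → seal_report); contrapositively O(¬seal_report → ¬break_seal). Since O(¬seal_report) holds, K gives O(¬break_seal).
Premise 9 is O(¬freeze_account → break_seal); contrapositively O(¬break_seal → freeze_account). Since O(¬break_seal) holds, K gives O(freeze_account).
Premise 10, O(¬anonymize_complaint → ¬freeze_account), contraposes to O(freeze_account → anonymize_complaint); with O(freeze_account) we get O(anonymize_complaint).
Premise 1 is O(¬inspect_minutes → ¬anonymize_complaint); contrapositively O(anonymize_complaint → inspect_minutes). Since O(anonymize_complaint) holds, K gives O(inspect_minutes).
Premises 3, 4, 6, 8, 11 do not contribute to this derivation.
Hence inspect_minutes is obligatory.

Obligatory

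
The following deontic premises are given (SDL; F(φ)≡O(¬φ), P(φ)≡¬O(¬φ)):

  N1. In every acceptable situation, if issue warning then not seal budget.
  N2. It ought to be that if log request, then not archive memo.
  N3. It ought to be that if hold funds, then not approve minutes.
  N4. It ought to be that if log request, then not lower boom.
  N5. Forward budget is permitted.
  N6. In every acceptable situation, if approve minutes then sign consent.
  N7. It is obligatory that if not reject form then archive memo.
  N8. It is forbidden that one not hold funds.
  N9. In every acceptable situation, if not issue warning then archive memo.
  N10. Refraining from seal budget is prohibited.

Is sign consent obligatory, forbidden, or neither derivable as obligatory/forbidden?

Premise 6 is O(approve_minutes → sign_consent), but O(approve_minutes) is not derivable from the premises, so it does not yield O(sign_consent).
No premise or chain of K-axiom applications forces O(sign_consent), and none forces O(¬sign_consent). So sign_consent is neither obligatory nor forbidden under these norms.

Neither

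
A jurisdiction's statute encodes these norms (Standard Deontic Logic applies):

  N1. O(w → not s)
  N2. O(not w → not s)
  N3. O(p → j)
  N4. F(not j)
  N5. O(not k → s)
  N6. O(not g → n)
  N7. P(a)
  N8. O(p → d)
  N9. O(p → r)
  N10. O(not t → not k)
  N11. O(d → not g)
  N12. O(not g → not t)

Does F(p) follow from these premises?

By case analysis on not w: premise 2 gives O(not w → not s) and premise 1 gives O(w → not s), so O(not s) either way.
The contrapositive of premise 5 (O(not k → s)) is O(not s → k), and O(not s) is already established, so O(k).
Premise 10, O(not t → not k), contraposes to O(k → t); with O(k) we get O(t).
Premise 12, O(not g → not t), contraposes to O(t → g); with O(t) we get O(g).
The contrapositive of premise 11 (O(d → not g)) is O(g → not d), and O(g) is already established, so O(not d).
Premise 8, O(p → d), contraposes to O(not d → not p); with O(not d) we get O(not p).
Premises 3, 4, 6, 7, 9 do not contribute to this derivation.
So O(not p) holds, i.e. F(p). The claim follows.

Yes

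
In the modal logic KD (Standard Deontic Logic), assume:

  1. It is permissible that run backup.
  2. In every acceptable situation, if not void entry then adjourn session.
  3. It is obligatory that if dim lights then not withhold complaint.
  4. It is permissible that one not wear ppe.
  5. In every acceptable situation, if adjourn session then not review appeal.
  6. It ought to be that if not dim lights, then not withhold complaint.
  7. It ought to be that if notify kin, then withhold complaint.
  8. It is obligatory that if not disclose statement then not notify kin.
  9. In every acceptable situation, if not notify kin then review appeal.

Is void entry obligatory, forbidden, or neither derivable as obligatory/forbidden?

By case analysis on ¬dim_lights: premise 6 gives O(¬dim_lights → ¬withhold_complaint) and premise 3 gives O(dim_lights → ¬withhold_complaint), so O(¬withhold_complaint) either way.
Premise 7 is O(notify_kin → withhold_complaint); contrapositively O(¬withhold_complaint → ¬notify_kin). Since O(¬withhold_complaint) holds, K gives O(¬notify_kin).
With premise 9, O(¬notify_kin → review_appeal), the K-axiom yields O(review_appeal).
Premise 5, O(adjourn_session → ¬review_appeal), contraposes to O(review_appeal → ¬adjourn_session); with O(review_appeal) we get O(¬adjourn_session).
The contrapositive of premise 2 (O(¬void_entry → adjourn_session)) is O(¬adjourn_session → void_entry), and O(¬adjourn_session) is already established, so O(void_entry).
Premises 1, 4, 8 do not contribute to this derivation.
Hence void_entry is obligatory.

Obligatory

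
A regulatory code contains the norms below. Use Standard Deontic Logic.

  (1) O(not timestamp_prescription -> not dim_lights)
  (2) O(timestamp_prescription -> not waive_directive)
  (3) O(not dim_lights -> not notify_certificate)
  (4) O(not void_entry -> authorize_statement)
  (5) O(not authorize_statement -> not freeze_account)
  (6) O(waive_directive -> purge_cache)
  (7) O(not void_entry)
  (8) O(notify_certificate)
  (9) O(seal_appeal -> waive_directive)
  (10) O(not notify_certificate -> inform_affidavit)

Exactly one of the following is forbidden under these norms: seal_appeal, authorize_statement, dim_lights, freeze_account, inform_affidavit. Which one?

Premise 8 gives O(notify_certificate).
The contrapositive of premise 3 (O(not dim_lights -> not notify_certificate)) is O(notify_certificate -> dim_lights), and O(notify_certificate) is already established, so O(dim_lights).
Premise 1, O(not timestamp_prescription -> not dim_lights), contraposes to O(dim_lights -> timestamp_prescription); with O(dim_lights) we get O(timestamp_prescription).
Premise 2 is O(timestamp_prescription -> not waive_directive); since O(timestamp_prescription), deontic closure gives O(not waive_directive).
Premise 9 is O(seal_appeal -> waive_directive); contrapositively O(not waive_directive -> not seal_appeal). Since O(not waive_directive) holds, K gives O(not seal_appeal).
So O(not seal_appeal) holds, i.e. seal_appeal is forbidden. None of the other listed options is forbidden under the premises.

seal_appeal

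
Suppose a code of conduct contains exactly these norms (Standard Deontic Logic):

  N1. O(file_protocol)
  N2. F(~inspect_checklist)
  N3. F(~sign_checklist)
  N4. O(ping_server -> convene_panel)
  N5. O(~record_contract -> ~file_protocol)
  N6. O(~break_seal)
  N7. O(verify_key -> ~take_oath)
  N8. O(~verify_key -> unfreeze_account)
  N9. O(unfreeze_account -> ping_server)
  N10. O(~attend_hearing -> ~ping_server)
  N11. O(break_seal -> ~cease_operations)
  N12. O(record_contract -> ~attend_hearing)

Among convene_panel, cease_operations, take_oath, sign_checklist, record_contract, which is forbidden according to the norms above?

Premise 1 gives O(file_protocol).
The contrapositive of premise 5 (O(~record_contract -> ~file_protocol)) is O(file_protocol -> record_contract), and O(file_protocol) is already established, so O(record_contract).
With premise 12, O(record_contract -> ~attend_hearing), the K-axiom yields O(~attend_hearing).
Applying K to premise 10 (O(~attend_hearing -> ~ping_server)) and O(~attend_hearing) yields O(~ping_server).
Premise 9, O(unfreeze_account -> ping_server), contraposes to O(~ping_server -> ~unfreeze_account); with O(~ping_server) we get O(~unfreeze_account).
Premise 8, O(~verify_key -> unfreeze_account), contraposes to O(~unfreeze_account -> verify_key); with O(~unfreeze_account) we get O(verify_key).
From O(verify_key) and premise 7, O(verify_key -> ~take_oath), we obtain O(~take_oath).
So O(~take_oath) holds, i.e. take_oath is forbidden. None of the other listed options is forbidden under the premises.

take_oath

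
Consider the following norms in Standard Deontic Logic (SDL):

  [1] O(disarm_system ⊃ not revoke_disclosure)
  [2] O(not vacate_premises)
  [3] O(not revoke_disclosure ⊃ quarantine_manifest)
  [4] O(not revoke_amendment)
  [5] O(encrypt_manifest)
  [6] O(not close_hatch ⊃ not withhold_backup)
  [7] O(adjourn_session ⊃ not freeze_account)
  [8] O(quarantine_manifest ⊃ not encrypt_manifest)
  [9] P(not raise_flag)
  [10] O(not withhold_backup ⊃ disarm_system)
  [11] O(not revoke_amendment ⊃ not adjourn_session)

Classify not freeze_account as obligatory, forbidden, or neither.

Premise 7 is O(adjourn_session ⊃ not freeze_account), but O(adjourn_session) is not derivable from the premises, so it does not yield O(not freeze_account).
No premise or chain of K-axiom applications forces O(not freeze_account), and none forces O(freeze_account). So not freeze_account is neither obligatory nor forbidden under these norms.

Neither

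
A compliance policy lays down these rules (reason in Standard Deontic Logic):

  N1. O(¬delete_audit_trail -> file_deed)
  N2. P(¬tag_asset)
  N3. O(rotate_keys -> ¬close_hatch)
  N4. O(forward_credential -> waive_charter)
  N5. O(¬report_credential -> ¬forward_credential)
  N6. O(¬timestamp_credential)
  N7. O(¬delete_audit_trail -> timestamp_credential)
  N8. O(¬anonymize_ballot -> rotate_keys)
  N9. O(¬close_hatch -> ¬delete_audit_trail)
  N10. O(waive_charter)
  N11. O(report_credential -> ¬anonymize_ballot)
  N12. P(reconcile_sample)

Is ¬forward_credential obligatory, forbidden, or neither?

Obligatory

Premise 6 states O(¬timestamp_credential) outright.
Premise 7, O(¬delete_audit_trail -> timestamp_credential), contraposes to O(¬timestamp_credential -> delete_audit_trail); with O(¬timestamp_credential) we get O(delete_audit_trail).
Premise 9 is O(¬close_hatch -> ¬delete_audit_trail); contrapositively O(delete_audit_trail -> close_hatch). Since O(delete_audit_trail) holds, K gives O(close_hatch).
The contrapositive of premise 3 (O(rotate_keys -> ¬close_hatch)) is O(close_hatch -> ¬rotate_keys), and O(close_hatch) is already established, so O(¬rotate_keys).
The contrapositive of premise 8 (O(¬anonymize_ballot -> rotate_keys)) is O(¬rotate_keys -> anonymize_ballot), and O(¬rotate_keys) is already established, so O(anonymize_ballot).
Premise 11, O(report_credential -> ¬anonymize_ballot), contraposes to O(anonymize_ballot -> ¬report_credential); with O(anonymize_ballot) we get O(¬report_credential).
With premise 5, O(¬report_credential -> ¬forward_credential), the K-axiom yields O(¬forward_credential).
Premises 1, 2, 4, 10, 12 do not contribute to this derivation.
Hence ¬forward_credential is obligatory.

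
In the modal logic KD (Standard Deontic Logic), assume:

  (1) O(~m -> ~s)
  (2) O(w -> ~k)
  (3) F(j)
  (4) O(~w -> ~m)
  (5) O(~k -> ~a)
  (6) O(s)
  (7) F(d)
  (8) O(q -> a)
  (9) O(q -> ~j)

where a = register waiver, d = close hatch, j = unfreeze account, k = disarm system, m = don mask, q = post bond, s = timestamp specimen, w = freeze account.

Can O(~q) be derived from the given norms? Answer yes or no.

Yes

Premise 6 gives O(s).
Premise 1 is O(~m -> ~s); contrapositively O(s -> m). Since O(s) holds, K gives O(m).
Premise 4 is O(~w -> ~m); contrapositively O(m -> w). Since O(m) holds, K gives O(w).
Premise 2 is O(w -> ~k); since O(w), deontic closure gives O(~k).
From O(~k) and premise 5, O(~k -> ~a), we obtain O(~a).
Premise 8 is O(q -> a); contrapositively O(~a -> ~q). Since O(~a) holds, K gives O(~q).
Premises 3, 7, 9 do not contribute to this derivation.
So O(~q) follows.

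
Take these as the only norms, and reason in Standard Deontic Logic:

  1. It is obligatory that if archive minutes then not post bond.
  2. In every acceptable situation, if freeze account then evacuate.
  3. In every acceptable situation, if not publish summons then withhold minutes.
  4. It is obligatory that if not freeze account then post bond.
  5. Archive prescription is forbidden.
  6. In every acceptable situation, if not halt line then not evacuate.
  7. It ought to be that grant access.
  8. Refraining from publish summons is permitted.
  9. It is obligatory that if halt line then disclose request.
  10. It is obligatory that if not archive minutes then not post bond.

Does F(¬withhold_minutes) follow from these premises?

No

Premise 3 is O(¬publish_summons → withhold_minutes), but O(¬publish_summons) is not derivable from the premises (the permission P(¬publish_summons) asserts only ¬O(publish_summons), not O(¬publish_summons)), so it does not yield O(withhold_minutes).
No other premise forces O(withhold_minutes). An ideal world satisfying every premise can still have ¬withhold_minutes true, so F(¬withhold_minutes) is not derivable.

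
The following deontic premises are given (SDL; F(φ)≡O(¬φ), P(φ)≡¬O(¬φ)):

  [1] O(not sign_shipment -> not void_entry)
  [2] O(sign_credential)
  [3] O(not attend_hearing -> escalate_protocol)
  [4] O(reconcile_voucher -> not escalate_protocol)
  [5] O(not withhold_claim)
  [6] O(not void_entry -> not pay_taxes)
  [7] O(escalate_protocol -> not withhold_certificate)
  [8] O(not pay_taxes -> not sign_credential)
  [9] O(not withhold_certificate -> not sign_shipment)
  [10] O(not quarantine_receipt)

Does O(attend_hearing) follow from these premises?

Yes

Premise 2 states O(sign_credential) outright.
Premise 8, O(not pay_taxes -> not sign_credential), contraposes to O(sign_credential -> pay_taxes); with O(sign_credential) we get O(pay_taxes).
The contrapositive of premise 6 (O(not void_entry -> not pay_taxes)) is O(pay_taxes -> void_entry), and O(pay_taxes) is already established, so O(void_entry).
The contrapositive of premise 1 (O(not sign_shipment -> not void_entry)) is O(void_entry -> sign_shipment), and O(void_entry) is already established, so O(sign_shipment).
The contrapositive of premise 9 (O(not withhold_certificate -> not sign_shipment)) is O(sign_shipment -> withhold_certificate), and O(sign_shipment) is already established, so O(withhold_certificate).
The contrapositive of premise 7 (O(escalate_protocol -> not withhold_certificate)) is O(withhold_certificate -> not escalate_protocol), and O(withhold_certificate) is already established, so O(not escalate_protocol).
Premise 3, O(not attend_hearing -> escalate_protocol), contraposes to O(not escalate_protocol -> attend_hearing); with O(not escalate_protocol) we get O(attend_hearing).
Premises 4, 5, 10 do not contribute to this derivation.
So O(attend_hearing) follows.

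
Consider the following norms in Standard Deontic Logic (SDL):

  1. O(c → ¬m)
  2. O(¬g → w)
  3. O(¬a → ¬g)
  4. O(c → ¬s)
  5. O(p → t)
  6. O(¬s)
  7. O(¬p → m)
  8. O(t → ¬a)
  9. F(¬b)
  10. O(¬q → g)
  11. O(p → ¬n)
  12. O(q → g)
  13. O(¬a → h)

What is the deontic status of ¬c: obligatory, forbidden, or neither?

Premises 10 and 12 cover both cases: O(¬q → g) and O(q → g). Since ¬q ∨ q is a tautology, O(g) follows.
The contrapositive of premise 3 (O(¬a → ¬g)) is O(g → a), and O(g) is already established, so O(a).
Premise 8, O(t → ¬a), contraposes to O(a → ¬t); with O(a) we get O(¬t).
Premise 5, O(p → t), contraposes to O(¬t → ¬p); with O(¬t) we get O(¬p).
From O(¬p) and premise 7, O(¬p → m), we obtain O(m).
Premise 1 is O(c → ¬m); contrapositively O(m → ¬c). Since O(m) holds, K gives O(¬c).
Premises 2, 4, 6, 9, 11, 13 do not contribute to this derivation.
Hence ¬c is obligatory.

Obligatory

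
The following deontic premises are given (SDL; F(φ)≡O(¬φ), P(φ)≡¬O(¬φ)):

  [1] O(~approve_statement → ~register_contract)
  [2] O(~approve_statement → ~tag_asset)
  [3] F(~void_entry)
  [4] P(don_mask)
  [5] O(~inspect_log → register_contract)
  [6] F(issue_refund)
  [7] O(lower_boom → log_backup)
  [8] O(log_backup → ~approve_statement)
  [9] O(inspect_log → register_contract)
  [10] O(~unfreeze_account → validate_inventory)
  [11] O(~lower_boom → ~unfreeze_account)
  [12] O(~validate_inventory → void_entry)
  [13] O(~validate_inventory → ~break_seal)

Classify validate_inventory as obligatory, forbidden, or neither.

Premises 5 and 9 are O(~inspect_log → register_contract) and O(inspect_log → register_contract); every ideal world satisfies ~inspect_log or inspect_log, so in either case register_contract holds — hence O(register_contract).
The contrapositive of premise 1 (O(~approve_statement → ~register_contract)) is O(register_contract → approve_statement), and O(register_contract) is already established, so O(approve_statement).
Premise 8 is O(log_backup → ~approve_statement); contrapositively O(approve_statement → ~log_backup). Since O(approve_statement) holds, K gives O(~log_backup).
Premise 7, O(lower_boom → log_backup), contraposes to O(~log_backup → ~lower_boom); with O(~log_backup) we get O(~lower_boom).
Premise 11 is O(~lower_boom → ~unfreeze_account); since O(~lower_boom), deontic closure gives O(~unfreeze_account).
Premise 10 is O(~unfreeze_account → validate_inventory); since O(~unfreeze_account), deontic closure gives O(validate_inventory).
Premises 2, 3, 4, 6, 12, 13 do not contribute to this derivation.
Hence validate_inventory is obligatory.

Obligatory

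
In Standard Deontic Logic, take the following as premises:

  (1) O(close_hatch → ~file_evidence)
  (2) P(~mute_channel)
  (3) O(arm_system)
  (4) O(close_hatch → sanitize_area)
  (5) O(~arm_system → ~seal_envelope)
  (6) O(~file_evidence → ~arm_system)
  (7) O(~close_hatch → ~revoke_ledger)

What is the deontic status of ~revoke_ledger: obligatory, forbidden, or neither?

From premise 3 we have O(arm_system).
Premise 6 is O(~file_evidence → ~arm_system); contrapositively O(arm_system → file_evidence). Since O(arm_system) holds, K gives O(file_evidence).
Premise 1 is O(close_hatch → ~file_evidence); contrapositively O(file_evidence → ~close_hatch). Since O(file_evidence) holds, K gives O(~close_hatch).
With premise 7, O(~close_hatch → ~revoke_ledger), the K-axiom yields O(~revoke_ledger).
Premises 2, 4, 5 do not contribute to this derivation.
Hence ~revoke_ledger is obligatory.

Obligatory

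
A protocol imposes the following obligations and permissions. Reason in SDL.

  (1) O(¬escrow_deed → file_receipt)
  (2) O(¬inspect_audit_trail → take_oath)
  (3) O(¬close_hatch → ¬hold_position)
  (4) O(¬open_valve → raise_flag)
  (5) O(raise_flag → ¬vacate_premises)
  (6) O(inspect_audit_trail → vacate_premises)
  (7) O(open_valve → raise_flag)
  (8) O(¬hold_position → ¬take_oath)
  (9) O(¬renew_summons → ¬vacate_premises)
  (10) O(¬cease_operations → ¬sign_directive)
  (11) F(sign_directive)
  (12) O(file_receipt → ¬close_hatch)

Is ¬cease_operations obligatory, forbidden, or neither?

Premise 10 is O(¬cease_operations → ¬sign_directive); even if O(¬sign_directive) held, inferring O(¬cease_operations) would be affirming the consequent — invalid.
No premise or chain of K-axiom applications forces O(¬cease_operations), and none forces O(cease_operations). So ¬cease_operations is neither obligatory nor forbidden under these norms.

Neither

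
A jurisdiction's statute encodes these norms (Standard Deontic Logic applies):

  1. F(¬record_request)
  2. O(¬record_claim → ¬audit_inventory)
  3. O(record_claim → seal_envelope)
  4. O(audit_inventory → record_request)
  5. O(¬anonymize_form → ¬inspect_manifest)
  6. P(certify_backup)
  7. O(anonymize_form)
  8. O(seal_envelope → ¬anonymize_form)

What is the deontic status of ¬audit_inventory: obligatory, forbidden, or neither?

Premise 7 gives O(anonymize_form).
Premise 8, O(seal_envelope → ¬anonymize_form), contraposes to O(anonymize_form → ¬seal_envelope); with O(anonymize_form) we get O(¬seal_envelope).
The contrapositive of premise 3 (O(record_claim → seal_envelope)) is O(¬seal_envelope → ¬record_claim), and O(¬seal_envelope) is already established, so O(¬record_claim).
Applying K to premise 2 (O(¬record_claim → ¬audit_inventory)) and O(¬record_claim) yields O(¬audit_inventory).
Premises 1, 4, 5, 6 do not contribute to this derivation.
Hence ¬audit_inventory is obligatory.

Obligatory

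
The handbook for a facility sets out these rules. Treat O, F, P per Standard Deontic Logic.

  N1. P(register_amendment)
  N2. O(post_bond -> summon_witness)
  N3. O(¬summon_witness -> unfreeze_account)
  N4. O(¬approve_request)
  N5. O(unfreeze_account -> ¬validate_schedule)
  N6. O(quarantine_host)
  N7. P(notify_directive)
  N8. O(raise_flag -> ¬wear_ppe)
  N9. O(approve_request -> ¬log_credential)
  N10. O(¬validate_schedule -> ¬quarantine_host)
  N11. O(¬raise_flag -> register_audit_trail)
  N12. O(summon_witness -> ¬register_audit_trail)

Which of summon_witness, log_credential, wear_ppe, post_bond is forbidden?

Premise 6 gives O(quarantine_host).
The contrapositive of premise 10 (O(¬validate_schedule -> ¬quarantine_host)) is O(quarantine_host -> validate_schedule), and O(quarantine_host) is already established, so O(validate_schedule).
The contrapositive of premise 5 (O(unfreeze_account -> ¬validate_schedule)) is O(validate_schedule -> ¬unfreeze_account), and O(validate_schedule) is already established, so O(¬unfreeze_account).
Premise 3 is O(¬summon_witness -> unfreeze_account); contrapositively O(¬unfreeze_account -> summon_witness). Since O(¬unfreeze_account) holds, K gives O(summon_witness).
Applying K to premise 12 (O(summon_witness -> ¬register_audit_trail)) and O(summon_witness) yields O(¬register_audit_trail).
Premise 11 is O(¬raise_flag -> register_audit_trail); contrapositively O(¬register_audit_trail -> raise_flag). Since O(¬register_audit_trail) holds, K gives O(raise_flag).
Premise 8 is O(raise_flag -> ¬wear_ppe); since O(raise_flag), deontic closure gives O(¬wear_ppe).
So O(¬wear_ppe) holds, i.e. wear_ppe is forbidden. None of the other listed options is forbidden under the premises.

wear_ppe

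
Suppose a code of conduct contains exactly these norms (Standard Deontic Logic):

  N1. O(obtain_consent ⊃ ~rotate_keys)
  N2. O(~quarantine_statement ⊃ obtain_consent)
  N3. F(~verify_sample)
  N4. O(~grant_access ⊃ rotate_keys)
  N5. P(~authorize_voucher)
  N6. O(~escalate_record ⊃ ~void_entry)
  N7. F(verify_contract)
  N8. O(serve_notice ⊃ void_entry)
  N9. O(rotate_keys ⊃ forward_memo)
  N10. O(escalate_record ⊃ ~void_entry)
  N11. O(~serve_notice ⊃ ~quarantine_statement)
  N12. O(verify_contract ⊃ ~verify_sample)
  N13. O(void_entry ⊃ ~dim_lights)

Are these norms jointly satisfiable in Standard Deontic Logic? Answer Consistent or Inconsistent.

Consistent

Premise 12 is O(verify_contract ⊃ ~verify_sample), but O(verify_contract) is not derivable from the premises, so it does not yield O(~verify_sample).
So O(~verify_sample) is not derivable, and the apparent clash with O(verify_sample) does not arise.
A world satisfying every obligation exists (e.g. authorize_voucher=false, dim_lights=false, escalate_record=false, forward_memo=false, grant_access=true, obtain_consent=true, quarantine_statement=false, rotate_keys=false, serve_notice=false, verify_contract=false, verify_sample=true, void_entry=false); no atom is both obligatory and forbidden, so the set is consistent.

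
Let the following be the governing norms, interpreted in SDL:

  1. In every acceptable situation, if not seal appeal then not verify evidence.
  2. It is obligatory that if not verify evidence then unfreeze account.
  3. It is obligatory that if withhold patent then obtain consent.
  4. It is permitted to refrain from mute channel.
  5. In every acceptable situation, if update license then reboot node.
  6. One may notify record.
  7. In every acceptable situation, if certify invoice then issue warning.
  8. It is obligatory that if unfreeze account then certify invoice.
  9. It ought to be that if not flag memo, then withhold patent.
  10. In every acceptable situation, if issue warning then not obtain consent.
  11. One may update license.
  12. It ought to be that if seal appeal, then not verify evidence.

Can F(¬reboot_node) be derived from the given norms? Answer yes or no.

No

Premise 5 is O(update_license → reboot_node), but O(update_license) is not derivable from the premises (the permission P(update_license) asserts only ¬O(¬update_license), not O(update_license)), so it does not yield O(reboot_node).
No other premise forces O(reboot_node). An ideal world satisfying every premise can still have ¬reboot_node true, so F(¬reboot_node) is not derivable.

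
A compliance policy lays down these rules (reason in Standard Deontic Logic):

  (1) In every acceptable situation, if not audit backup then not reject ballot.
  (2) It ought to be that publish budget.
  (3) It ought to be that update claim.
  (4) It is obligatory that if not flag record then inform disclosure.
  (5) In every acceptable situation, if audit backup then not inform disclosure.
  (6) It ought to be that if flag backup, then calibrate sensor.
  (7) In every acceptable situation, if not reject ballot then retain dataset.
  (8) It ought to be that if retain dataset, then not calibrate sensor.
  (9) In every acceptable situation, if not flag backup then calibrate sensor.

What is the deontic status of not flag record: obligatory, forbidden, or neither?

Premises 6 and 9 cover both cases: O(flag_backup → calibrate_sensor) and O(¬flag_backup → calibrate_sensor). Since flag_backup ∨ ¬flag_backup is a tautology, O(calibrate_sensor) follows.
The contrapositive of premise 8 (O(retain_dataset → ¬calibrate_sensor)) is O(calibrate_sensor → ¬retain_dataset), and O(calibrate_sensor) is already established, so O(¬retain_dataset).
Premise 7, O(¬reject_ballot → retain_dataset), contraposes to O(¬retain_dataset → reject_ballot); with O(¬retain_dataset) we get O(reject_ballot).
Premise 1, O(¬audit_backup → ¬reject_ballot), contraposes to O(reject_ballot → audit_backup); with O(reject_ballot) we get O(audit_backup).
Premise 5 is O(audit_backup → ¬inform_disclosure); since O(audit_backup), deontic closure gives O(¬inform_disclosure).
The contrapositive of premise 4 (O(¬flag_record → inform_disclosure)) is O(¬inform_disclosure → flag_record), and O(¬inform_disclosure) is already established, so O(flag_record).
Premises 2, 3 do not contribute to this derivation.
Thus O(flag_record), which is F(¬flag_record): ¬flag_record is forbidden.

Forbidden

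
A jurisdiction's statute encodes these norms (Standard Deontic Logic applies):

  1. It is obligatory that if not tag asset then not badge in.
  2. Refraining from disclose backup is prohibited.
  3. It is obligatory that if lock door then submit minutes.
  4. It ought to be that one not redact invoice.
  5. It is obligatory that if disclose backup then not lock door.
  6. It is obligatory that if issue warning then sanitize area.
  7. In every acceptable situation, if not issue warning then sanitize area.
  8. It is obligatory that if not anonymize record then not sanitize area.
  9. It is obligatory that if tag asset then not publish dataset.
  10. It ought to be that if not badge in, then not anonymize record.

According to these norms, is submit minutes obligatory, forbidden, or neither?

Neither

Premise 3 is O(lock_door → submit_minutes), but O(lock_door) is not derivable from the premises, so it does not yield O(submit_minutes).
No premise or chain of K-axiom applications forces O(submit_minutes), and none forces O(¬submit_minutes). So submit_minutes is neither obligatory nor forbidden under these norms.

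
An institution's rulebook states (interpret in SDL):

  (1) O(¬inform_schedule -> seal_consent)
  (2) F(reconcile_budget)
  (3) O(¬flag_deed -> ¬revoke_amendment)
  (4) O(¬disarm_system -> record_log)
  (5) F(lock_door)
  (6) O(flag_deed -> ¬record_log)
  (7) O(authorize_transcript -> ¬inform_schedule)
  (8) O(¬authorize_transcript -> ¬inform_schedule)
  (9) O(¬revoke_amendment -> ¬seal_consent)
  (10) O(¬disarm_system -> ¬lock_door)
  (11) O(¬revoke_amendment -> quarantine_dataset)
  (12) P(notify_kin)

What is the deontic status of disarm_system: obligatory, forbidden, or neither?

Obligatory

Premises 8 and 7 are O(¬authorize_transcript -> ¬inform_schedule) and O(authorize_transcript -> ¬inform_schedule); every ideal world satisfies ¬authorize_transcript or authorize_transcript, so in either case ¬inform_schedule holds — hence O(¬inform_schedule).
From O(¬inform_schedule) and premise 1, O(¬inform_schedule -> seal_consent), we obtain O(seal_consent).
Premise 9 is O(¬revoke_amendment -> ¬seal_consent); contrapositively O(seal_consent -> revoke_amendment). Since O(seal_consent) holds, K gives O(revoke_amendment).
The contrapositive of premise 3 (O(¬flag_deed -> ¬revoke_amendment)) is O(revoke_amendment -> flag_deed), and O(revoke_amendment) is already established, so O(flag_deed).
Applying K to premise 6 (O(flag_deed -> ¬record_log)) and O(flag_deed) yields O(¬record_log).
Premise 4, O(¬disarm_system -> record_log), contraposes to O(¬record_log -> disarm_system); with O(¬record_log) we get O(disarm_system).
Premises 2, 5, 10, 11, 12 do not contribute to this derivation.
Hence disarm_system is obligatory.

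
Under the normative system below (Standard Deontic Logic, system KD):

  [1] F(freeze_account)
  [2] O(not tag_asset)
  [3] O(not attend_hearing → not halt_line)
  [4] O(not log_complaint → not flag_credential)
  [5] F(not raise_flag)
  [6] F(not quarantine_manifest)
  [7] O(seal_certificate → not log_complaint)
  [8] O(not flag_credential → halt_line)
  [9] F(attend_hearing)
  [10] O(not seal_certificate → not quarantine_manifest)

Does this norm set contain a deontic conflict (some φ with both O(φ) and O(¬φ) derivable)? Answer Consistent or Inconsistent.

Inconsistent

Premise 6, F(not quarantine_manifest), is equivalent to O(quarantine_manifest).
The contrapositive of premise 10 (O(not seal_certificate → not quarantine_manifest)) is O(quarantine_manifest → seal_certificate), and O(quarantine_manifest) is already established, so O(seal_certificate).
Applying K to premise 7 (O(seal_certificate → not log_complaint)) and O(seal_certificate) yields O(not log_complaint).
From O(not log_complaint) and premise 4, O(not log_complaint → not flag_credential), we obtain O(not flag_credential).
From O(not flag_credential) and premise 8, O(not flag_credential → halt_line), we obtain O(halt_line).
The contrapositive of premise 3 (O(not attend_hearing → not halt_line)) is O(halt_line → attend_hearing), and O(halt_line) is already established, so O(attend_hearing).
However, F(attend_hearing) at premise 9 amounts to O(not attend_hearing).
We now have both O(attend_hearing) and O(not attend_hearing) — attend_hearing is simultaneously obligatory and forbidden, violating the D-axiom.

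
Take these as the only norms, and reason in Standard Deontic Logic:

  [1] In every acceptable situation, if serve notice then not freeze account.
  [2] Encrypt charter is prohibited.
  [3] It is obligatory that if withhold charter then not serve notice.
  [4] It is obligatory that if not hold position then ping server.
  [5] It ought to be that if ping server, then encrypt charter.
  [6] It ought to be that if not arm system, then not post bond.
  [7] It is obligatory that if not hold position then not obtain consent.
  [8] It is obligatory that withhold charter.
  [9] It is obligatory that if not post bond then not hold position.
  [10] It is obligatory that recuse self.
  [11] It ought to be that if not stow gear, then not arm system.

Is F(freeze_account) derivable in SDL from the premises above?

No

Premise 1 is O(serve_notice → ¬freeze_account), but O(serve_notice) is not derivable from the premises, so it does not yield O(¬freeze_account).
No other premise forces O(¬freeze_account). An ideal world satisfying every premise can still have freeze_account true, so F(freeze_account) is not derivable.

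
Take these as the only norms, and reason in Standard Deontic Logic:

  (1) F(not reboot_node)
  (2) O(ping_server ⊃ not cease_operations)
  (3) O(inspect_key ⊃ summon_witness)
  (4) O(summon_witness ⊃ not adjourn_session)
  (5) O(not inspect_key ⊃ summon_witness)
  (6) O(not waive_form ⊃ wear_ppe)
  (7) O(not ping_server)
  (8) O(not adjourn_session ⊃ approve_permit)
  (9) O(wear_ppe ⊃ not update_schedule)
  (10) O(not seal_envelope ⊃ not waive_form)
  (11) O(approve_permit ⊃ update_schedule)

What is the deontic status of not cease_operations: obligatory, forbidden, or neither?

Neither

Premise 2 is O(ping_server ⊃ not cease_operations), but O(ping_server) is not derivable from the premises, so it does not yield O(not cease_operations).
No premise or chain of K-axiom applications forces O(not cease_operations), and none forces O(cease_operations). So not cease_operations is neither obligatory nor forbidden under these norms.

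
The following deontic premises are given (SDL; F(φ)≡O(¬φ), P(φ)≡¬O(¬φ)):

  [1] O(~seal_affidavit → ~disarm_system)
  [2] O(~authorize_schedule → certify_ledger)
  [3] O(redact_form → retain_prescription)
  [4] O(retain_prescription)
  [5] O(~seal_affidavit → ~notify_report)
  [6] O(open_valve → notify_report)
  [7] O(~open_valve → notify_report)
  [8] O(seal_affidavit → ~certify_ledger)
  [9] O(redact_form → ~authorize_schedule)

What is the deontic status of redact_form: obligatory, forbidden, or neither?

Forbidden

Premises 7 and 6 cover both cases: O(~open_valve → notify_report) and O(open_valve → notify_report). Since ~open_valve ∨ open_valve is a tautology, O(notify_report) follows.
Premise 5, O(~seal_affidavit → ~notify_report), contraposes to O(notify_report → seal_affidavit); with O(notify_report) we get O(seal_affidavit).
Applying K to premise 8 (O(seal_affidavit → ~certify_ledger)) and O(seal_affidavit) yields O(~certify_ledger).
Premise 2 is O(~authorize_schedule → certify_ledger); contrapositively O(~certify_ledger → authorize_schedule). Since O(~certify_ledger) holds, K gives O(authorize_schedule).
The contrapositive of premise 9 (O(redact_form → ~authorize_schedule)) is O(authorize_schedule → ~redact_form), and O(authorize_schedule) is already established, so O(~redact_form).
Premises 1, 3, 4 do not contribute to this derivation.
Thus O(~redact_form), which is F(redact_form): redact_form is forbidden.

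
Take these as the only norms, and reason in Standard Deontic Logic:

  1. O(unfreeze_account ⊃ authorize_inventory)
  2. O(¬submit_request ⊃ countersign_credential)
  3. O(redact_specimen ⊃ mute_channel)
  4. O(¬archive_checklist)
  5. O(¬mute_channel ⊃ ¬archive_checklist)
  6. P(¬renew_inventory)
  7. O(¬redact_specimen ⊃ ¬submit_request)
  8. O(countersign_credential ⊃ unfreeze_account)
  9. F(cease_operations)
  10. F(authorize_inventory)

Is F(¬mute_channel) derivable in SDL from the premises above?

Yes

F(authorize_inventory) at premise 10 means O(¬authorize_inventory).
The contrapositive of premise 1 (O(unfreeze_account ⊃ authorize_inventory)) is O(¬authorize_inventory ⊃ ¬unfreeze_account), and O(¬authorize_inventory) is already established, so O(¬unfreeze_account).
Premise 8, O(countersign_credential ⊃ unfreeze_account), contraposes to O(¬unfreeze_account ⊃ ¬countersign_credential); with O(¬unfreeze_account) we get O(¬countersign_credential).
Premise 2, O(¬submit_request ⊃ countersign_credential), contraposes to O(¬countersign_credential ⊃ submit_request); with O(¬countersign_credential) we get O(submit_request).
Premise 7 is O(¬redact_specimen ⊃ ¬submit_request); contrapositively O(submit_request ⊃ redact_specimen). Since O(submit_request) holds, K gives O(redact_specimen).
With premise 3, O(redact_specimen ⊃ mute_channel), the K-axiom yields O(mute_channel).
Premises 4, 5, 6, 9 do not contribute to this derivation.
So O(mute_channel) holds, i.e. F(¬mute_channel). The claim follows.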